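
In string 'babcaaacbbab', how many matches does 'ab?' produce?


Pattern 'ab?' matches 'a' optionally followed by 'b'.
String: 'babcaaacbbab'
Scanning left to right for 'a' then checking next char:
  Match 1: 'ab' (a followed by b)
  Match 2: 'a' (a not followed by b)
  Match 3: 'a' (a not followed by b)
  Match 4: 'a' (a not followed by b)
  Match 5: 'ab' (a followed by b)
Total matches: 5

5


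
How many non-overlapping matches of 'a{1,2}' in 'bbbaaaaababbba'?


Pattern 'a{1,2}' matches between 1 and 2 consecutive a's (greedy).
String: 'bbbaaaaababbba'
Finding runs of a's and applying greedy matching:
  Run at pos 3: 'aaaaa' (length 5)
  Run at pos 9: 'a' (length 1)
  Run at pos 13: 'a' (length 1)
Matches: ['aa', 'aa', 'a', 'a', 'a']
Count: 5

5


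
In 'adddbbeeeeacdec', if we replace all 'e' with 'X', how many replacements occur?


re.sub('e', 'X', text) replaces every occurrence of 'e' with 'X'.
Text: 'adddbbeeeeacdec'
Scanning for 'e':
  pos 6: 'e' -> replacement #1
  pos 7: 'e' -> replacement #2
  pos 8: 'e' -> replacement #3
  pos 9: 'e' -> replacement #4
  pos 13: 'e' -> replacement #5
Total replacements: 5

5


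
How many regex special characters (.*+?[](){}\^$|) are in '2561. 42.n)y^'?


Regex special characters are: . * + ? [ ] ( ) { } \ ^ $ |
Scanning '2561. 42.n)y^':
  pos 4: '.' -> SPECIAL
  pos 8: '.' -> SPECIAL
  pos 10: ')' -> SPECIAL
  pos 12: '^' -> SPECIAL
Special chars found: ['.', '.', ')', '^']
Total: 4

4


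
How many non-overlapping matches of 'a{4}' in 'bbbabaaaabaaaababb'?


Pattern 'a{4}' matches exactly 4 consecutive a's (greedy, non-overlapping).
String: 'bbbabaaaabaaaababb'
Scanning for runs of a's:
  Run at pos 3: 'a' (length 1) -> 0 match(es)
  Run at pos 5: 'aaaa' (length 4) -> 1 match(es)
  Run at pos 10: 'aaaa' (length 4) -> 1 match(es)
  Run at pos 15: 'a' (length 1) -> 0 match(es)
Matches found: ['aaaa', 'aaaa']
Total: 2

2


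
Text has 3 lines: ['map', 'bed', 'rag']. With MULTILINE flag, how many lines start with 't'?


With MULTILINE flag, ^ matches the start of each line.
Lines: ['map', 'bed', 'rag']
Checking which lines start with 't':
  Line 1: 'map' -> no
  Line 2: 'bed' -> no
  Line 3: 'rag' -> no
Matching lines: []
Count: 0

0


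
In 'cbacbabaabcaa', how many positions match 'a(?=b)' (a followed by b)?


Lookahead 'a(?=b)' matches 'a' only when followed by 'b'.
String: 'cbacbabaabcaa'
Checking each position where char is 'a':
  pos 2: 'a' -> no (next='c')
  pos 5: 'a' -> MATCH (next='b')
  pos 7: 'a' -> no (next='a')
  pos 8: 'a' -> MATCH (next='b')
  pos 11: 'a' -> no (next='a')
Matching positions: [5, 8]
Count: 2

2


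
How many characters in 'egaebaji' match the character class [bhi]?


Character class [bhi] matches any of: {b, h, i}
Scanning string 'egaebaji' character by character:
  pos 0: 'e' -> no
  pos 1: 'g' -> no
  pos 2: 'a' -> no
  pos 3: 'e' -> no
  pos 4: 'b' -> MATCH
  pos 5: 'a' -> no
  pos 6: 'j' -> no
  pos 7: 'i' -> MATCH
Total matches: 2

2


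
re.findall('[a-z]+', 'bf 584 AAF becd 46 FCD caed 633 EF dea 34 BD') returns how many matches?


Pattern '[a-z]+' finds one or more lowercase letters.
Text: 'bf 584 AAF becd 46 FCD caed 633 EF dea 34 BD'
Scanning for matches:
  Match 1: 'bf'
  Match 2: 'becd'
  Match 3: 'caed'
  Match 4: 'dea'
Total matches: 4

4


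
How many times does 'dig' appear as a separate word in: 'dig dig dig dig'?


Scanning each word for exact match 'dig':
  Word 1: 'dig' -> MATCH
  Word 2: 'dig' -> MATCH
  Word 3: 'dig' -> MATCH
  Word 4: 'dig' -> MATCH
Total matches: 4

4


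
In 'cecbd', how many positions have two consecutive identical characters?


Looking for consecutive identical characters in 'cecbd':
  pos 0-1: 'c' vs 'e' -> different
  pos 1-2: 'e' vs 'c' -> different
  pos 2-3: 'c' vs 'b' -> different
  pos 3-4: 'b' vs 'd' -> different
Consecutive identical pairs: []
Count: 0

0


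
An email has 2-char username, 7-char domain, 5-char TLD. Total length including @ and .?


An email address has format: username@domain.tld
Username length: 2
'@' character: 1
Domain length: 7
'.' character: 1
TLD length: 5
Total = 2 + 1 + 7 + 1 + 5 = 16

16


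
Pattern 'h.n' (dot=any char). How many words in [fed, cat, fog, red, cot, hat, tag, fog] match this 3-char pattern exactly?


Pattern 'h.n' means: starts with 'h', any single char, ends with 'n'.
Checking each word (must be exactly 3 chars):
  'fed' (len=3): no
  'cat' (len=3): no
  'fog' (len=3): no
  'red' (len=3): no
  'cot' (len=3): no
  'hat' (len=3): no
  'tag' (len=3): no
  'fog' (len=3): no
Matching words: []
Total: 0

0


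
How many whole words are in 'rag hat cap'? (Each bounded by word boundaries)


Word boundaries (\b) mark the start/end of each word.
Text: 'rag hat cap'
Splitting by whitespace:
  Word 1: 'rag'
  Word 2: 'hat'
  Word 3: 'cap'
Total whole words: 3

3


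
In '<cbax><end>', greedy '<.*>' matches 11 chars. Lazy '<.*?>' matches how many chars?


Greedy '<.*>' tries to match as MUCH as possible.
Lazy '<.*?>' tries to match as LITTLE as possible.

String: '<cbax><end>'
Greedy '<.*>' starts at first '<' and extends to the LAST '>': '<cbax><end>' (11 chars)
Lazy '<.*?>' starts at first '<' and stops at the FIRST '>': '<cbax>' (6 chars)

6


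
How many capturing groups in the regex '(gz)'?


To count capturing groups, count each '(' that starts a group.
Pattern: '(gz)'
Walking through the pattern:
  Position 0: '(' -> group #1
Total capturing groups: 1

1


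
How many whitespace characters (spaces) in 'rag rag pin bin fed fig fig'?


\s matches whitespace characters (spaces, tabs, etc.).
Text: 'rag rag pin bin fed fig fig'
This text has 7 words separated by spaces.
Number of spaces = number of words - 1 = 7 - 1 = 6

6


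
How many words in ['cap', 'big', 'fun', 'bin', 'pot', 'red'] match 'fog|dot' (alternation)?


Alternation 'fog|dot' matches either 'fog' or 'dot'.
Checking each word:
  'cap' -> no
  'big' -> no
  'fun' -> no
  'bin' -> no
  'pot' -> no
  'red' -> no
Matches: []
Count: 0

0


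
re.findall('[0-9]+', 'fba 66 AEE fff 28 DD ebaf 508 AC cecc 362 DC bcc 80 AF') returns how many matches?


Pattern '[0-9]+' finds one or more digits.
Text: 'fba 66 AEE fff 28 DD ebaf 508 AC cecc 362 DC bcc 80 AF'
Scanning for matches:
  Match 1: '66'
  Match 2: '28'
  Match 3: '508'
  Match 4: '362'
  Match 5: '80'
Total matches: 5

5


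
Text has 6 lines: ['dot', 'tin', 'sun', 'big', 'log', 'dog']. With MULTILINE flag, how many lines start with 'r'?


With MULTILINE flag, ^ matches the start of each line.
Lines: ['dot', 'tin', 'sun', 'big', 'log', 'dog']
Checking which lines start with 'r':
  Line 1: 'dot' -> no
  Line 2: 'tin' -> no
  Line 3: 'sun' -> no
  Line 4: 'big' -> no
  Line 5: 'log' -> no
  Line 6: 'dog' -> no
Matching lines: []
Count: 0

0


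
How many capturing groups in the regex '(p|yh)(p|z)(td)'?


To count capturing groups, count each '(' that starts a group.
Pattern: '(p|yh)(p|z)(td)'
Walking through the pattern:
  Position 0: '(' -> group #1
  Position 6: '(' -> group #2
  Position 11: '(' -> group #3
Total capturing groups: 3

3


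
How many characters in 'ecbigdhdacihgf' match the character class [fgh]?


Character class [fgh] matches any of: {f, g, h}
Scanning string 'ecbigdhdacihgf' character by character:
  pos 0: 'e' -> no
  pos 1: 'c' -> no
  pos 2: 'b' -> no
  pos 3: 'i' -> no
  pos 4: 'g' -> MATCH
  pos 5: 'd' -> no
  pos 6: 'h' -> MATCH
  pos 7: 'd' -> no
  pos 8: 'a' -> no
  pos 9: 'c' -> no
  pos 10: 'i' -> no
  pos 11: 'h' -> MATCH
  pos 12: 'g' -> MATCH
  pos 13: 'f' -> MATCH
Total matches: 5

5


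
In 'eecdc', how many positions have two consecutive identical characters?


Looking for consecutive identical characters in 'eecdc':
  pos 0-1: 'e' vs 'e' -> MATCH ('ee')
  pos 1-2: 'e' vs 'c' -> different
  pos 2-3: 'c' vs 'd' -> different
  pos 3-4: 'd' vs 'c' -> different
Consecutive identical pairs: ['ee']
Count: 1

1


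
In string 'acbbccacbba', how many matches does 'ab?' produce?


Pattern 'ab?' matches 'a' optionally followed by 'b'.
String: 'acbbccacbba'
Scanning left to right for 'a' then checking next char:
  Match 1: 'a' (a not followed by b)
  Match 2: 'a' (a not followed by b)
  Match 3: 'a' (a not followed by b)
Total matches: 3

3


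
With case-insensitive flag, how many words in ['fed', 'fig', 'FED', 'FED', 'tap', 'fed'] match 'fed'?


Case-insensitive matching: compare each word's lowercase form to 'fed'.
  'fed' -> lower='fed' -> MATCH
  'fig' -> lower='fig' -> no
  'FED' -> lower='fed' -> MATCH
  'FED' -> lower='fed' -> MATCH
  'tap' -> lower='tap' -> no
  'fed' -> lower='fed' -> MATCH
Matches: ['fed', 'FED', 'FED', 'fed']
Count: 4

4


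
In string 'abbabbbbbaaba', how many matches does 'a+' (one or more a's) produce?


Pattern 'a+' matches one or more consecutive a's.
String: 'abbabbbbbaaba'
Scanning for runs of a:
  Match 1: 'a' (length 1)
  Match 2: 'a' (length 1)
  Match 3: 'aa' (length 2)
  Match 4: 'a' (length 1)
Total matches: 4

4


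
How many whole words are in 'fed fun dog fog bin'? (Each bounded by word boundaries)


Word boundaries (\b) mark the start/end of each word.
Text: 'fed fun dog fog bin'
Splitting by whitespace:
  Word 1: 'fed'
  Word 2: 'fun'
  Word 3: 'dog'
  Word 4: 'fog'
  Word 5: 'bin'
Total whole words: 5

5


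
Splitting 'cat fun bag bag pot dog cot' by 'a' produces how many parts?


Splitting by 'a' breaks the string at each occurrence of the separator.
Text: 'cat fun bag bag pot dog cot'
Parts after split:
  Part 1: 'c'
  Part 2: 't fun b'
  Part 3: 'g b'
  Part 4: 'g pot dog cot'
Total parts: 4

4


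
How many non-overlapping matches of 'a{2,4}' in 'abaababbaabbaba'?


Pattern 'a{2,4}' matches between 2 and 4 consecutive a's (greedy).
String: 'abaababbaabbaba'
Finding runs of a's and applying greedy matching:
  Run at pos 0: 'a' (length 1)
  Run at pos 2: 'aa' (length 2)
  Run at pos 5: 'a' (length 1)
  Run at pos 8: 'aa' (length 2)
  Run at pos 12: 'a' (length 1)
  Run at pos 14: 'a' (length 1)
Matches: ['aa', 'aa']
Count: 2

2


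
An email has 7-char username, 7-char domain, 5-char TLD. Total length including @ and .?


An email address has format: username@domain.tld
Username length: 7
'@' character: 1
Domain length: 7
'.' character: 1
TLD length: 5
Total = 7 + 1 + 7 + 1 + 5 = 21

21


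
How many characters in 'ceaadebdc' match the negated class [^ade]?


Negated class [^ade] matches any char NOT in {a, d, e}
Scanning 'ceaadebdc':
  pos 0: 'c' -> MATCH
  pos 1: 'e' -> no (excluded)
  pos 2: 'a' -> no (excluded)
  pos 3: 'a' -> no (excluded)
  pos 4: 'd' -> no (excluded)
  pos 5: 'e' -> no (excluded)
  pos 6: 'b' -> MATCH
  pos 7: 'd' -> no (excluded)
  pos 8: 'c' -> MATCH
Total matches: 3

3


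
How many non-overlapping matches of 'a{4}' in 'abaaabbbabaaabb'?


Pattern 'a{4}' matches exactly 4 consecutive a's (greedy, non-overlapping).
String: 'abaaabbbabaaabb'
Scanning for runs of a's:
  Run at pos 0: 'a' (length 1) -> 0 match(es)
  Run at pos 2: 'aaa' (length 3) -> 0 match(es)
  Run at pos 8: 'a' (length 1) -> 0 match(es)
  Run at pos 10: 'aaa' (length 3) -> 0 match(es)
Matches found: []
Total: 0

0


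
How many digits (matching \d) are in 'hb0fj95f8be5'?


\d matches any digit 0-9.
Scanning 'hb0fj95f8be5':
  pos 2: '0' -> DIGIT
  pos 5: '9' -> DIGIT
  pos 6: '5' -> DIGIT
  pos 8: '8' -> DIGIT
  pos 11: '5' -> DIGIT
Digits found: ['0', '9', '5', '8', '5']
Total: 5

5


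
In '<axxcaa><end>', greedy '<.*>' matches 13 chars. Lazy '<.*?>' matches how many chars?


Greedy '<.*>' tries to match as MUCH as possible.
Lazy '<.*?>' tries to match as LITTLE as possible.

String: '<axxcaa><end>'
Greedy '<.*>' starts at first '<' and extends to the LAST '>': '<axxcaa><end>' (13 chars)
Lazy '<.*?>' starts at first '<' and stops at the FIRST '>': '<axxcaa>' (8 chars)

8


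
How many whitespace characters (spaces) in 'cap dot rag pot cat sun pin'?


\s matches whitespace characters (spaces, tabs, etc.).
Text: 'cap dot rag pot cat sun pin'
This text has 7 words separated by spaces.
Number of spaces = number of words - 1 = 7 - 1 = 6

6


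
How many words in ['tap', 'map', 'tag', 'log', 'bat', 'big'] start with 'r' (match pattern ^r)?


Pattern ^r anchors to start of word. Check which words begin with 'r':
  'tap' -> no
  'map' -> no
  'tag' -> no
  'log' -> no
  'bat' -> no
  'big' -> no
Matching words: []
Count: 0

0


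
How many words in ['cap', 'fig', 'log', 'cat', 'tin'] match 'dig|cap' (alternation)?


Alternation 'dig|cap' matches either 'dig' or 'cap'.
Checking each word:
  'cap' -> MATCH
  'fig' -> no
  'log' -> no
  'cat' -> no
  'tin' -> no
Matches: ['cap']
Count: 1

1


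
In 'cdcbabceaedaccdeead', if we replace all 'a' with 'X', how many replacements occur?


re.sub('a', 'X', text) replaces every occurrence of 'a' with 'X'.
Text: 'cdcbabceaedaccdeead'
Scanning for 'a':
  pos 4: 'a' -> replacement #1
  pos 8: 'a' -> replacement #2
  pos 11: 'a' -> replacement #3
  pos 17: 'a' -> replacement #4
Total replacements: 4

4


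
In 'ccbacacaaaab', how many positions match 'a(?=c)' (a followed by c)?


Lookahead 'a(?=c)' matches 'a' only when followed by 'c'.
String: 'ccbacacaaaab'
Checking each position where char is 'a':
  pos 3: 'a' -> MATCH (next='c')
  pos 5: 'a' -> MATCH (next='c')
  pos 7: 'a' -> no (next='a')
  pos 8: 'a' -> no (next='a')
  pos 9: 'a' -> no (next='a')
  pos 10: 'a' -> no (next='b')
Matching positions: [3, 5]
Count: 2

2


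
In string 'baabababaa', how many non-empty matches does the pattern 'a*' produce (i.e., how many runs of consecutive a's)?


Pattern 'a*' matches zero or more a's. We want non-empty runs of consecutive a's.
String: 'baabababaa'
Walking through the string to find runs of a's:
  Run 1: positions 1-2 -> 'aa'
  Run 2: positions 4-4 -> 'a'
  Run 3: positions 6-6 -> 'a'
  Run 4: positions 8-9 -> 'aa'
Non-empty runs found: ['aa', 'a', 'a', 'aa']
Count: 4

4


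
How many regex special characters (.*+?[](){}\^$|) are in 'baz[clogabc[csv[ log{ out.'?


Regex special characters are: . * + ? [ ] ( ) { } \ ^ $ |
Scanning 'baz[clogabc[csv[ log{ out.':
  pos 3: '[' -> SPECIAL
  pos 11: '[' -> SPECIAL
  pos 15: '[' -> SPECIAL
  pos 20: '{' -> SPECIAL
  pos 25: '.' -> SPECIAL
Special chars found: ['[', '[', '[', '{', '.']
Total: 5

5


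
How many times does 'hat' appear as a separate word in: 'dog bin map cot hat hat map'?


Scanning each word for exact match 'hat':
  Word 1: 'dog' -> no
  Word 2: 'bin' -> no
  Word 3: 'map' -> no
  Word 4: 'cot' -> no
  Word 5: 'hat' -> MATCH
  Word 6: 'hat' -> MATCH
  Word 7: 'map' -> no
Total matches: 2

2


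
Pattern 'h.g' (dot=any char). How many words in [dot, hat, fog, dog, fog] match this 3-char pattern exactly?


Pattern 'h.g' means: starts with 'h', any single char, ends with 'g'.
Checking each word (must be exactly 3 chars):
  'dot' (len=3): no
  'hat' (len=3): no
  'fog' (len=3): no
  'dog' (len=3): no
  'fog' (len=3): no
Matching words: []
Total: 0

0


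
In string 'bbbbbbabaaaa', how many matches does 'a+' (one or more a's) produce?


Pattern 'a+' matches one or more consecutive a's.
String: 'bbbbbbabaaaa'
Scanning for runs of a:
  Match 1: 'a' (length 1)
  Match 2: 'aaaa' (length 4)
Total matches: 2

2


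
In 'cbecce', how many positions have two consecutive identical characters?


Looking for consecutive identical characters in 'cbecce':
  pos 0-1: 'c' vs 'b' -> different
  pos 1-2: 'b' vs 'e' -> different
  pos 2-3: 'e' vs 'c' -> different
  pos 3-4: 'c' vs 'c' -> MATCH ('cc')
  pos 4-5: 'c' vs 'e' -> different
Consecutive identical pairs: ['cc']
Count: 1

1


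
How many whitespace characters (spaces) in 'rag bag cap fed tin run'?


\s matches whitespace characters (spaces, tabs, etc.).
Text: 'rag bag cap fed tin run'
This text has 6 words separated by spaces.
Number of spaces = number of words - 1 = 6 - 1 = 5

5


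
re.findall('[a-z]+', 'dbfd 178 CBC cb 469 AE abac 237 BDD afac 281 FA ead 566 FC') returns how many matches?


Pattern '[a-z]+' finds one or more lowercase letters.
Text: 'dbfd 178 CBC cb 469 AE abac 237 BDD afac 281 FA ead 566 FC'
Scanning for matches:
  Match 1: 'dbfd'
  Match 2: 'cb'
  Match 3: 'abac'
  Match 4: 'afac'
  Match 5: 'ead'
Total matches: 5

5


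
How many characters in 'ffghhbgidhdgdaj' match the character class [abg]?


Character class [abg] matches any of: {a, b, g}
Scanning string 'ffghhbgidhdgdaj' character by character:
  pos 0: 'f' -> no
  pos 1: 'f' -> no
  pos 2: 'g' -> MATCH
  pos 3: 'h' -> no
  pos 4: 'h' -> no
  pos 5: 'b' -> MATCH
  pos 6: 'g' -> MATCH
  pos 7: 'i' -> no
  pos 8: 'd' -> no
  pos 9: 'h' -> no
  pos 10: 'd' -> no
  pos 11: 'g' -> MATCH
  pos 12: 'd' -> no
  pos 13: 'a' -> MATCH
  pos 14: 'j' -> no
Total matches: 5

5


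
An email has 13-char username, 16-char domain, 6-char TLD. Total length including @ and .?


An email address has format: username@domain.tld
Username length: 13
'@' character: 1
Domain length: 16
'.' character: 1
TLD length: 6
Total = 13 + 1 + 16 + 1 + 6 = 37

37


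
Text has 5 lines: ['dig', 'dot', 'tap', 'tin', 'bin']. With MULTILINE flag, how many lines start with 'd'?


With MULTILINE flag, ^ matches the start of each line.
Lines: ['dig', 'dot', 'tap', 'tin', 'bin']
Checking which lines start with 'd':
  Line 1: 'dig' -> MATCH
  Line 2: 'dot' -> MATCH
  Line 3: 'tap' -> no
  Line 4: 'tin' -> no
  Line 5: 'bin' -> no
Matching lines: ['dig', 'dot']
Count: 2

2


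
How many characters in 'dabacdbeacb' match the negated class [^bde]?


Negated class [^bde] matches any char NOT in {b, d, e}
Scanning 'dabacdbeacb':
  pos 0: 'd' -> no (excluded)
  pos 1: 'a' -> MATCH
  pos 2: 'b' -> no (excluded)
  pos 3: 'a' -> MATCH
  pos 4: 'c' -> MATCH
  pos 5: 'd' -> no (excluded)
  pos 6: 'b' -> no (excluded)
  pos 7: 'e' -> no (excluded)
  pos 8: 'a' -> MATCH
  pos 9: 'c' -> MATCH
  pos 10: 'b' -> no (excluded)
Total matches: 5

5


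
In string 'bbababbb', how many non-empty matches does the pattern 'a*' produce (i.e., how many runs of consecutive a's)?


Pattern 'a*' matches zero or more a's. We want non-empty runs of consecutive a's.
String: 'bbababbb'
Walking through the string to find runs of a's:
  Run 1: positions 2-2 -> 'a'
  Run 2: positions 4-4 -> 'a'
Non-empty runs found: ['a', 'a']
Count: 2

2


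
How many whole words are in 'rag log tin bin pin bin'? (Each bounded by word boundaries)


Word boundaries (\b) mark the start/end of each word.
Text: 'rag log tin bin pin bin'
Splitting by whitespace:
  Word 1: 'rag'
  Word 2: 'log'
  Word 3: 'tin'
  Word 4: 'bin'
  Word 5: 'pin'
  Word 6: 'bin'
Total whole words: 6

6


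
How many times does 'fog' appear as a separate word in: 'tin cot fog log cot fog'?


Scanning each word for exact match 'fog':
  Word 1: 'tin' -> no
  Word 2: 'cot' -> no
  Word 3: 'fog' -> MATCH
  Word 4: 'log' -> no
  Word 5: 'cot' -> no
  Word 6: 'fog' -> MATCH
Total matches: 2

2


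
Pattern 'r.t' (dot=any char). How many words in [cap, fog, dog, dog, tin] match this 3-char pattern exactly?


Pattern 'r.t' means: starts with 'r', any single char, ends with 't'.
Checking each word (must be exactly 3 chars):
  'cap' (len=3): no
  'fog' (len=3): no
  'dog' (len=3): no
  'dog' (len=3): no
  'tin' (len=3): no
Matching words: []
Total: 0

0


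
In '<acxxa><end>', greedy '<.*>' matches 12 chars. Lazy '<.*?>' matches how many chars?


Greedy '<.*>' tries to match as MUCH as possible.
Lazy '<.*?>' tries to match as LITTLE as possible.

String: '<acxxa><end>'
Greedy '<.*>' starts at first '<' and extends to the LAST '>': '<acxxa><end>' (12 chars)
Lazy '<.*?>' starts at first '<' and stops at the FIRST '>': '<acxxa>' (7 chars)

7


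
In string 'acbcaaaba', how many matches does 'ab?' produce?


Pattern 'ab?' matches 'a' optionally followed by 'b'.
String: 'acbcaaaba'
Scanning left to right for 'a' then checking next char:
  Match 1: 'a' (a not followed by b)
  Match 2: 'a' (a not followed by b)
  Match 3: 'a' (a not followed by b)
  Match 4: 'ab' (a followed by b)
  Match 5: 'a' (a not followed by b)
Total matches: 5

5


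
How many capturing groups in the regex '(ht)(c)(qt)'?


To count capturing groups, count each '(' that starts a group.
Pattern: '(ht)(c)(qt)'
Walking through the pattern:
  Position 0: '(' -> group #1
  Position 4: '(' -> group #2
  Position 7: '(' -> group #3
Total capturing groups: 3

3


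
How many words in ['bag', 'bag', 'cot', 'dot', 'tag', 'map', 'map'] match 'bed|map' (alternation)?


Alternation 'bed|map' matches either 'bed' or 'map'.
Checking each word:
  'bag' -> no
  'bag' -> no
  'cot' -> no
  'dot' -> no
  'tag' -> no
  'map' -> MATCH
  'map' -> MATCH
Matches: ['map', 'map']
Count: 2

2


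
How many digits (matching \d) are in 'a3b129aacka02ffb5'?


\d matches any digit 0-9.
Scanning 'a3b129aacka02ffb5':
  pos 1: '3' -> DIGIT
  pos 3: '1' -> DIGIT
  pos 4: '2' -> DIGIT
  pos 5: '9' -> DIGIT
  pos 11: '0' -> DIGIT
  pos 12: '2' -> DIGIT
  pos 16: '5' -> DIGIT
Digits found: ['3', '1', '2', '9', '0', '2', '5']
Total: 7

7


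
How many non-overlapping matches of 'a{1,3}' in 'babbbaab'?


Pattern 'a{1,3}' matches between 1 and 3 consecutive a's (greedy).
String: 'babbbaab'
Finding runs of a's and applying greedy matching:
  Run at pos 1: 'a' (length 1)
  Run at pos 5: 'aa' (length 2)
Matches: ['a', 'aa']
Count: 2

2


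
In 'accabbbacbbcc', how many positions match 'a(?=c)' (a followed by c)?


Lookahead 'a(?=c)' matches 'a' only when followed by 'c'.
String: 'accabbbacbbcc'
Checking each position where char is 'a':
  pos 0: 'a' -> MATCH (next='c')
  pos 3: 'a' -> no (next='b')
  pos 7: 'a' -> MATCH (next='c')
Matching positions: [0, 7]
Count: 2

2


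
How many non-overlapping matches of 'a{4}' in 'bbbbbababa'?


Pattern 'a{4}' matches exactly 4 consecutive a's (greedy, non-overlapping).
String: 'bbbbbababa'
Scanning for runs of a's:
  Run at pos 5: 'a' (length 1) -> 0 match(es)
  Run at pos 7: 'a' (length 1) -> 0 match(es)
  Run at pos 9: 'a' (length 1) -> 0 match(es)
Matches found: []
Total: 0

0


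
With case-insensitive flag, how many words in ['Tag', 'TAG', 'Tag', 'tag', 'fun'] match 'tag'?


Case-insensitive matching: compare each word's lowercase form to 'tag'.
  'Tag' -> lower='tag' -> MATCH
  'TAG' -> lower='tag' -> MATCH
  'Tag' -> lower='tag' -> MATCH
  'tag' -> lower='tag' -> MATCH
  'fun' -> lower='fun' -> no
Matches: ['Tag', 'TAG', 'Tag', 'tag']
Count: 4

4


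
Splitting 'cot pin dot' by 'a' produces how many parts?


Splitting by 'a' breaks the string at each occurrence of the separator.
Text: 'cot pin dot'
Parts after split:
  Part 1: 'cot pin dot'
Total parts: 1

1


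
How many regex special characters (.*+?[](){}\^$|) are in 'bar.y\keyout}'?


Regex special characters are: . * + ? [ ] ( ) { } \ ^ $ |
Scanning 'bar.y\keyout}':
  pos 3: '.' -> SPECIAL
  pos 5: '\' -> SPECIAL
  pos 12: '}' -> SPECIAL
Special chars found: ['.', '\\', '}']
Total: 3

3


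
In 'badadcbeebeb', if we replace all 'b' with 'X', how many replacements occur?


re.sub('b', 'X', text) replaces every occurrence of 'b' with 'X'.
Text: 'badadcbeebeb'
Scanning for 'b':
  pos 0: 'b' -> replacement #1
  pos 6: 'b' -> replacement #2
  pos 9: 'b' -> replacement #3
  pos 11: 'b' -> replacement #4
Total replacements: 4

4


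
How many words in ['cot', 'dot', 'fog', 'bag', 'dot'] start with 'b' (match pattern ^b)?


Pattern ^b anchors to start of word. Check which words begin with 'b':
  'cot' -> no
  'dot' -> no
  'fog' -> no
  'bag' -> MATCH (starts with 'b')
  'dot' -> no
Matching words: ['bag']
Count: 1

1


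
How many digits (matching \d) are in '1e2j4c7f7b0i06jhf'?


\d matches any digit 0-9.
Scanning '1e2j4c7f7b0i06jhf':
  pos 0: '1' -> DIGIT
  pos 2: '2' -> DIGIT
  pos 4: '4' -> DIGIT
  pos 6: '7' -> DIGIT
  pos 8: '7' -> DIGIT
  pos 10: '0' -> DIGIT
  pos 12: '0' -> DIGIT
  pos 13: '6' -> DIGIT
Digits found: ['1', '2', '4', '7', '7', '0', '0', '6']
Total: 8

8


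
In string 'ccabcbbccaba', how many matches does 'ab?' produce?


Pattern 'ab?' matches 'a' optionally followed by 'b'.
String: 'ccabcbbccaba'
Scanning left to right for 'a' then checking next char:
  Match 1: 'ab' (a followed by b)
  Match 2: 'ab' (a followed by b)
  Match 3: 'a' (a not followed by b)
Total matches: 3

3


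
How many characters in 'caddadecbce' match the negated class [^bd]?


Negated class [^bd] matches any char NOT in {b, d}
Scanning 'caddadecbce':
  pos 0: 'c' -> MATCH
  pos 1: 'a' -> MATCH
  pos 2: 'd' -> no (excluded)
  pos 3: 'd' -> no (excluded)
  pos 4: 'a' -> MATCH
  pos 5: 'd' -> no (excluded)
  pos 6: 'e' -> MATCH
  pos 7: 'c' -> MATCH
  pos 8: 'b' -> no (excluded)
  pos 9: 'c' -> MATCH
  pos 10: 'e' -> MATCH
Total matches: 7

7


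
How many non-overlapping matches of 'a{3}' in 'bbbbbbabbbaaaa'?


Pattern 'a{3}' matches exactly 3 consecutive a's (greedy, non-overlapping).
String: 'bbbbbbabbbaaaa'
Scanning for runs of a's:
  Run at pos 6: 'a' (length 1) -> 0 match(es)
  Run at pos 10: 'aaaa' (length 4) -> 1 match(es)
Matches found: ['aaa']
Total: 1

1


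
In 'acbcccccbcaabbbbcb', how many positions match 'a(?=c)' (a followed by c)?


Lookahead 'a(?=c)' matches 'a' only when followed by 'c'.
String: 'acbcccccbcaabbbbcb'
Checking each position where char is 'a':
  pos 0: 'a' -> MATCH (next='c')
  pos 10: 'a' -> no (next='a')
  pos 11: 'a' -> no (next='b')
Matching positions: [0]
Count: 1

1


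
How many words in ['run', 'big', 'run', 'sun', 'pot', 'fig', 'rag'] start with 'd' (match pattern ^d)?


Pattern ^d anchors to start of word. Check which words begin with 'd':
  'run' -> no
  'big' -> no
  'run' -> no
  'sun' -> no
  'pot' -> no
  'fig' -> no
  'rag' -> no
Matching words: []
Count: 0

0


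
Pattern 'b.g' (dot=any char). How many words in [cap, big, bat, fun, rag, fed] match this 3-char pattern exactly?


Pattern 'b.g' means: starts with 'b', any single char, ends with 'g'.
Checking each word (must be exactly 3 chars):
  'cap' (len=3): no
  'big' (len=3): MATCH
  'bat' (len=3): no
  'fun' (len=3): no
  'rag' (len=3): no
  'fed' (len=3): no
Matching words: ['big']
Total: 1

1


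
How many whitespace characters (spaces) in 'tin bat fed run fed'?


\s matches whitespace characters (spaces, tabs, etc.).
Text: 'tin bat fed run fed'
This text has 5 words separated by spaces.
Number of spaces = number of words - 1 = 5 - 1 = 4

4


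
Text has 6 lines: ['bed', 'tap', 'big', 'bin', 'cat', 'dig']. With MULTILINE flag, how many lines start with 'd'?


With MULTILINE flag, ^ matches the start of each line.
Lines: ['bed', 'tap', 'big', 'bin', 'cat', 'dig']
Checking which lines start with 'd':
  Line 1: 'bed' -> no
  Line 2: 'tap' -> no
  Line 3: 'big' -> no
  Line 4: 'bin' -> no
  Line 5: 'cat' -> no
  Line 6: 'dig' -> MATCH
Matching lines: ['dig']
Count: 1

1


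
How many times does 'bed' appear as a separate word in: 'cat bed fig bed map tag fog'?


Scanning each word for exact match 'bed':
  Word 1: 'cat' -> no
  Word 2: 'bed' -> MATCH
  Word 3: 'fig' -> no
  Word 4: 'bed' -> MATCH
  Word 5: 'map' -> no
  Word 6: 'tag' -> no
  Word 7: 'fog' -> no
Total matches: 2

2


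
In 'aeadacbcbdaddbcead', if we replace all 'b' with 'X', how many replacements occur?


re.sub('b', 'X', text) replaces every occurrence of 'b' with 'X'.
Text: 'aeadacbcbdaddbcead'
Scanning for 'b':
  pos 6: 'b' -> replacement #1
  pos 8: 'b' -> replacement #2
  pos 13: 'b' -> replacement #3
Total replacements: 3

3


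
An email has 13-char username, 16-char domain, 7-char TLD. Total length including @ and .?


An email address has format: username@domain.tld
Username length: 13
'@' character: 1
Domain length: 16
'.' character: 1
TLD length: 7
Total = 13 + 1 + 16 + 1 + 7 = 38

38


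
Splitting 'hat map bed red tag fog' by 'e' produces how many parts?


Splitting by 'e' breaks the string at each occurrence of the separator.
Text: 'hat map bed red tag fog'
Parts after split:
  Part 1: 'hat map b'
  Part 2: 'd r'
  Part 3: 'd tag fog'
Total parts: 3

3


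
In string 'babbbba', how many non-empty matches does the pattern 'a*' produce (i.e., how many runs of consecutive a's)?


Pattern 'a*' matches zero or more a's. We want non-empty runs of consecutive a's.
String: 'babbbba'
Walking through the string to find runs of a's:
  Run 1: positions 1-1 -> 'a'
  Run 2: positions 6-6 -> 'a'
Non-empty runs found: ['a', 'a']
Count: 2

2


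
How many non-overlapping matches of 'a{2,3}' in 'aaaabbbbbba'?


Pattern 'a{2,3}' matches between 2 and 3 consecutive a's (greedy).
String: 'aaaabbbbbba'
Finding runs of a's and applying greedy matching:
  Run at pos 0: 'aaaa' (length 4)
  Run at pos 10: 'a' (length 1)
Matches: ['aaa']
Count: 1

1


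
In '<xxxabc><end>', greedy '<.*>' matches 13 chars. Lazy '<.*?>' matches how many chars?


Greedy '<.*>' tries to match as MUCH as possible.
Lazy '<.*?>' tries to match as LITTLE as possible.

String: '<xxxabc><end>'
Greedy '<.*>' starts at first '<' and extends to the LAST '>': '<xxxabc><end>' (13 chars)
Lazy '<.*?>' starts at first '<' and stops at the FIRST '>': '<xxxabc>' (8 chars)

8


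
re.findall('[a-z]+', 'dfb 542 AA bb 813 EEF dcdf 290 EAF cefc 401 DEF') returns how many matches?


Pattern '[a-z]+' finds one or more lowercase letters.
Text: 'dfb 542 AA bb 813 EEF dcdf 290 EAF cefc 401 DEF'
Scanning for matches:
  Match 1: 'dfb'
  Match 2: 'bb'
  Match 3: 'dcdf'
  Match 4: 'cefc'
Total matches: 4

4


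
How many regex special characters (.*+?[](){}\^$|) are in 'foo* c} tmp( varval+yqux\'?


Regex special characters are: . * + ? [ ] ( ) { } \ ^ $ |
Scanning 'foo* c} tmp( varval+yqux\':
  pos 3: '*' -> SPECIAL
  pos 6: '}' -> SPECIAL
  pos 11: '(' -> SPECIAL
  pos 19: '+' -> SPECIAL
  pos 24: '\' -> SPECIAL
Special chars found: ['*', '}', '(', '+', '\\']
Total: 5

5


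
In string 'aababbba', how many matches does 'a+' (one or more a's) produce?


Pattern 'a+' matches one or more consecutive a's.
String: 'aababbba'
Scanning for runs of a:
  Match 1: 'aa' (length 2)
  Match 2: 'a' (length 1)
  Match 3: 'a' (length 1)
Total matches: 3

3


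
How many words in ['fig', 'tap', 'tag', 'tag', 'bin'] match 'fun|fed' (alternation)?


Alternation 'fun|fed' matches either 'fun' or 'fed'.
Checking each word:
  'fig' -> no
  'tap' -> no
  'tag' -> no
  'tag' -> no
  'bin' -> no
Matches: []
Count: 0

0


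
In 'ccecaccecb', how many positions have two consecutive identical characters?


Looking for consecutive identical characters in 'ccecaccecb':
  pos 0-1: 'c' vs 'c' -> MATCH ('cc')
  pos 1-2: 'c' vs 'e' -> different
  pos 2-3: 'e' vs 'c' -> different
  pos 3-4: 'c' vs 'a' -> different
  pos 4-5: 'a' vs 'c' -> different
  pos 5-6: 'c' vs 'c' -> MATCH ('cc')
  pos 6-7: 'c' vs 'e' -> different
  pos 7-8: 'e' vs 'c' -> different
  pos 8-9: 'c' vs 'b' -> different
Consecutive identical pairs: ['cc', 'cc']
Count: 2

2


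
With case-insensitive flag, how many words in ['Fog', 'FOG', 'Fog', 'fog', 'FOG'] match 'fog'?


Case-insensitive matching: compare each word's lowercase form to 'fog'.
  'Fog' -> lower='fog' -> MATCH
  'FOG' -> lower='fog' -> MATCH
  'Fog' -> lower='fog' -> MATCH
  'fog' -> lower='fog' -> MATCH
  'FOG' -> lower='fog' -> MATCH
Matches: ['Fog', 'FOG', 'Fog', 'fog', 'FOG']
Count: 5

5


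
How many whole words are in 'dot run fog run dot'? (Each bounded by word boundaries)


Word boundaries (\b) mark the start/end of each word.
Text: 'dot run fog run dot'
Splitting by whitespace:
  Word 1: 'dot'
  Word 2: 'run'
  Word 3: 'fog'
  Word 4: 'run'
  Word 5: 'dot'
Total whole words: 5

5


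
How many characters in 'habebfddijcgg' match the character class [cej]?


Character class [cej] matches any of: {c, e, j}
Scanning string 'habebfddijcgg' character by character:
  pos 0: 'h' -> no
  pos 1: 'a' -> no
  pos 2: 'b' -> no
  pos 3: 'e' -> MATCH
  pos 4: 'b' -> no
  pos 5: 'f' -> no
  pos 6: 'd' -> no
  pos 7: 'd' -> no
  pos 8: 'i' -> no
  pos 9: 'j' -> MATCH
  pos 10: 'c' -> MATCH
  pos 11: 'g' -> no
  pos 12: 'g' -> no
Total matches: 3

3


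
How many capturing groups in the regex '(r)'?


To count capturing groups, count each '(' that starts a group.
Pattern: '(r)'
Walking through the pattern:
  Position 0: '(' -> group #1
Total capturing groups: 1

1


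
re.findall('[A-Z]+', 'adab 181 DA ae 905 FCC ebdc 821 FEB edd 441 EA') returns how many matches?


Pattern '[A-Z]+' finds one or more uppercase letters.
Text: 'adab 181 DA ae 905 FCC ebdc 821 FEB edd 441 EA'
Scanning for matches:
  Match 1: 'DA'
  Match 2: 'FCC'
  Match 3: 'FEB'
  Match 4: 'EA'
Total matches: 4

4


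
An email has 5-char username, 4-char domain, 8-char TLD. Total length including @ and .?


An email address has format: username@domain.tld
Username length: 5
'@' character: 1
Domain length: 4
'.' character: 1
TLD length: 8
Total = 5 + 1 + 4 + 1 + 8 = 19

19


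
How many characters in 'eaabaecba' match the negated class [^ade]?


Negated class [^ade] matches any char NOT in {a, d, e}
Scanning 'eaabaecba':
  pos 0: 'e' -> no (excluded)
  pos 1: 'a' -> no (excluded)
  pos 2: 'a' -> no (excluded)
  pos 3: 'b' -> MATCH
  pos 4: 'a' -> no (excluded)
  pos 5: 'e' -> no (excluded)
  pos 6: 'c' -> MATCH
  pos 7: 'b' -> MATCH
  pos 8: 'a' -> no (excluded)
Total matches: 3

3


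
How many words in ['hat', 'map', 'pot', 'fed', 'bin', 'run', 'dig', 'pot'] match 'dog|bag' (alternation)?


Alternation 'dog|bag' matches either 'dog' or 'bag'.
Checking each word:
  'hat' -> no
  'map' -> no
  'pot' -> no
  'fed' -> no
  'bin' -> no
  'run' -> no
  'dig' -> no
  'pot' -> no
Matches: []
Count: 0

0


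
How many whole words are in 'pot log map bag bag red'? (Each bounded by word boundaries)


Word boundaries (\b) mark the start/end of each word.
Text: 'pot log map bag bag red'
Splitting by whitespace:
  Word 1: 'pot'
  Word 2: 'log'
  Word 3: 'map'
  Word 4: 'bag'
  Word 5: 'bag'
  Word 6: 'red'
Total whole words: 6

6


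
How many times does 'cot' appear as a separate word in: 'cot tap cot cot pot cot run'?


Scanning each word for exact match 'cot':
  Word 1: 'cot' -> MATCH
  Word 2: 'tap' -> no
  Word 3: 'cot' -> MATCH
  Word 4: 'cot' -> MATCH
  Word 5: 'pot' -> no
  Word 6: 'cot' -> MATCH
  Word 7: 'run' -> no
Total matches: 4

4


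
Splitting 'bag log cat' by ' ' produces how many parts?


Splitting by ' ' breaks the string at each occurrence of the separator.
Text: 'bag log cat'
Parts after split:
  Part 1: 'bag'
  Part 2: 'log'
  Part 3: 'cat'
Total parts: 3

3


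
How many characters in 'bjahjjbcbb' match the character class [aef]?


Character class [aef] matches any of: {a, e, f}
Scanning string 'bjahjjbcbb' character by character:
  pos 0: 'b' -> no
  pos 1: 'j' -> no
  pos 2: 'a' -> MATCH
  pos 3: 'h' -> no
  pos 4: 'j' -> no
  pos 5: 'j' -> no
  pos 6: 'b' -> no
  pos 7: 'c' -> no
  pos 8: 'b' -> no
  pos 9: 'b' -> no
Total matches: 1

1


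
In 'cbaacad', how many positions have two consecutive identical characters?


Looking for consecutive identical characters in 'cbaacad':
  pos 0-1: 'c' vs 'b' -> different
  pos 1-2: 'b' vs 'a' -> different
  pos 2-3: 'a' vs 'a' -> MATCH ('aa')
  pos 3-4: 'a' vs 'c' -> different
  pos 4-5: 'c' vs 'a' -> different
  pos 5-6: 'a' vs 'd' -> different
Consecutive identical pairs: ['aa']
Count: 1

1


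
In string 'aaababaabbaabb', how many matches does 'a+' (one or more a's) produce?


Pattern 'a+' matches one or more consecutive a's.
String: 'aaababaabbaabb'
Scanning for runs of a:
  Match 1: 'aaa' (length 3)
  Match 2: 'a' (length 1)
  Match 3: 'aa' (length 2)
  Match 4: 'aa' (length 2)
Total matches: 4

4


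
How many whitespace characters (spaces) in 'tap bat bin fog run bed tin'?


\s matches whitespace characters (spaces, tabs, etc.).
Text: 'tap bat bin fog run bed tin'
This text has 7 words separated by spaces.
Number of spaces = number of words - 1 = 7 - 1 = 6

6


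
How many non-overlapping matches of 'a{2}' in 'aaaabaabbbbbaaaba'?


Pattern 'a{2}' matches exactly 2 consecutive a's (greedy, non-overlapping).
String: 'aaaabaabbbbbaaaba'
Scanning for runs of a's:
  Run at pos 0: 'aaaa' (length 4) -> 2 match(es)
  Run at pos 5: 'aa' (length 2) -> 1 match(es)
  Run at pos 12: 'aaa' (length 3) -> 1 match(es)
  Run at pos 16: 'a' (length 1) -> 0 match(es)
Matches found: ['aa', 'aa', 'aa', 'aa']
Total: 4

4


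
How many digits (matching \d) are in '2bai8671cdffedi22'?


\d matches any digit 0-9.
Scanning '2bai8671cdffedi22':
  pos 0: '2' -> DIGIT
  pos 4: '8' -> DIGIT
  pos 5: '6' -> DIGIT
  pos 6: '7' -> DIGIT
  pos 7: '1' -> DIGIT
  pos 15: '2' -> DIGIT
  pos 16: '2' -> DIGIT
Digits found: ['2', '8', '6', '7', '1', '2', '2']
Total: 7

7


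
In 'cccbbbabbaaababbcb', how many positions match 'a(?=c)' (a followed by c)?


Lookahead 'a(?=c)' matches 'a' only when followed by 'c'.
String: 'cccbbbabbaaababbcb'
Checking each position where char is 'a':
  pos 6: 'a' -> no (next='b')
  pos 9: 'a' -> no (next='a')
  pos 10: 'a' -> no (next='a')
  pos 11: 'a' -> no (next='b')
  pos 13: 'a' -> no (next='b')
Matching positions: []
Count: 0

0


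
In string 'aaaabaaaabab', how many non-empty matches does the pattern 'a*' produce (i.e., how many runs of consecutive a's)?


Pattern 'a*' matches zero or more a's. We want non-empty runs of consecutive a's.
String: 'aaaabaaaabab'
Walking through the string to find runs of a's:
  Run 1: positions 0-3 -> 'aaaa'
  Run 2: positions 5-8 -> 'aaaa'
  Run 3: positions 10-10 -> 'a'
Non-empty runs found: ['aaaa', 'aaaa', 'a']
Count: 3

3


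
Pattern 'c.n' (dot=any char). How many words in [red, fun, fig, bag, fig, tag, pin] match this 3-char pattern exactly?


Pattern 'c.n' means: starts with 'c', any single char, ends with 'n'.
Checking each word (must be exactly 3 chars):
  'red' (len=3): no
  'fun' (len=3): no
  'fig' (len=3): no
  'bag' (len=3): no
  'fig' (len=3): no
  'tag' (len=3): no
  'pin' (len=3): no
Matching words: []
Total: 0

0


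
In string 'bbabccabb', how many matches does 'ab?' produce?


Pattern 'ab?' matches 'a' optionally followed by 'b'.
String: 'bbabccabb'
Scanning left to right for 'a' then checking next char:
  Match 1: 'ab' (a followed by b)
  Match 2: 'ab' (a followed by b)
Total matches: 2

2


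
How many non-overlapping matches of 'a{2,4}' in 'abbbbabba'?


Pattern 'a{2,4}' matches between 2 and 4 consecutive a's (greedy).
String: 'abbbbabba'
Finding runs of a's and applying greedy matching:
  Run at pos 0: 'a' (length 1)
  Run at pos 5: 'a' (length 1)
  Run at pos 8: 'a' (length 1)
Matches: []
Count: 0

0


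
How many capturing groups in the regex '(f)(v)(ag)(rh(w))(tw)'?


To count capturing groups, count each '(' that starts a group.
Pattern: '(f)(v)(ag)(rh(w))(tw)'
Walking through the pattern:
  Position 0: '(' -> group #1
  Position 3: '(' -> group #2
  Position 6: '(' -> group #3
  Position 10: '(' -> group #4
  Position 13: '(' -> group #5
  Position 17: '(' -> group #6
Total capturing groups: 6

6


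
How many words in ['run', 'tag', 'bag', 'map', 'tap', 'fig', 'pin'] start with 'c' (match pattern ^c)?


Pattern ^c anchors to start of word. Check which words begin with 'c':
  'run' -> no
  'tag' -> no
  'bag' -> no
  'map' -> no
  'tap' -> no
  'fig' -> no
  'pin' -> no
Matching words: []
Count: 0

0


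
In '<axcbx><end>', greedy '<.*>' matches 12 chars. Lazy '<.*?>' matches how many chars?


Greedy '<.*>' tries to match as MUCH as possible.
Lazy '<.*?>' tries to match as LITTLE as possible.

String: '<axcbx><end>'
Greedy '<.*>' starts at first '<' and extends to the LAST '>': '<axcbx><end>' (12 chars)
Lazy '<.*?>' starts at first '<' and stops at the FIRST '>': '<axcbx>' (7 chars)

7


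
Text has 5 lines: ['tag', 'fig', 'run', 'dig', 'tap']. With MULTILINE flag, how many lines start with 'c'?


With MULTILINE flag, ^ matches the start of each line.
Lines: ['tag', 'fig', 'run', 'dig', 'tap']
Checking which lines start with 'c':
  Line 1: 'tag' -> no
  Line 2: 'fig' -> no
  Line 3: 'run' -> no
  Line 4: 'dig' -> no
  Line 5: 'tap' -> no
Matching lines: []
Count: 0

0
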